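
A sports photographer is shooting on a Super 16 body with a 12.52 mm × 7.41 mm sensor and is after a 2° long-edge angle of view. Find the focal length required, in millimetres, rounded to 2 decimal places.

358.64 mm

From α = 2·arctan(w/2f) we get f = w / (2·tan(α/2)).
With w = 12.52 mm and α/2 = 1°, tan(α/2) ≈ 0.01746, so f ≈ 12.52 / 0.03491 ≈ 358.6352 mm.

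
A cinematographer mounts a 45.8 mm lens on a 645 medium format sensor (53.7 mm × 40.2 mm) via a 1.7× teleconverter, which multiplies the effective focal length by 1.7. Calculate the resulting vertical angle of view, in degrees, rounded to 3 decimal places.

Effective focal length f = 45.8 × 1.7 = 77.86 mm.
α = 2·arctan(40.2 / (2 × 77.86)) = 2·arctan(0.25816) ≈ 28.9504°.

28.950°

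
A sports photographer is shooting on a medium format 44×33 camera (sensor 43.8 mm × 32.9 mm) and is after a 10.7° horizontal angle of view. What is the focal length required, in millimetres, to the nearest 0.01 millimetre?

233.86 mm

From α = 2·arctan(w/2f) we get f = w / (2·tan(α/2)).
With w = 43.8 mm and α/2 = 5.35°, tan(α/2) ≈ 0.09365, so f ≈ 43.8 / 0.18729 ≈ 233.8558 mm.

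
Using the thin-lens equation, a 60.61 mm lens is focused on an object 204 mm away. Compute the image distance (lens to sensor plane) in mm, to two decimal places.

86.23 mm

1/dᵢ = 1/f − 1/dₒ = 1/60.61 − 1/204 = 0.0115970 mm⁻¹.
dᵢ = 1/0.0115970 ≈ 86.2294 mm.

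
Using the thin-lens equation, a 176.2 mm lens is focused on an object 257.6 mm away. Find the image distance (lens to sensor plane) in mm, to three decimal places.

557.606 mm

1/dᵢ = 1/f − 1/dₒ = 1/176.2 − 1/257.6 = 0.0017934 mm⁻¹.
dᵢ = 1/0.0017934 ≈ 557.6059 mm.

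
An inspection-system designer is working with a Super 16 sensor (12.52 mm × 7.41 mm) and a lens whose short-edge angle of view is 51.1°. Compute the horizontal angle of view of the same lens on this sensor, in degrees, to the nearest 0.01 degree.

From the short-edge AOV: f = 7.41 / (2·tan(25.55°)) = 7.41 / 0.95609 ≈ 7.7503 mm.
Horizontal AOV = 2·arctan(12.52 / (2 × 7.7503)) = 2·arctan(0.80771) ≈ 77.8565°.

77.86°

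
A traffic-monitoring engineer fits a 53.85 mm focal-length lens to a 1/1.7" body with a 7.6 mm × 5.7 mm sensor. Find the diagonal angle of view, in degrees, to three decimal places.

Sensor diagonal = √(7.6² + 5.7²) = √90.2500 ≈ 9.5000 mm.
Angle of view α = 2·arctan(d/2f) with d = 9.5000 mm and f = 53.85 mm.
d/2f = 0.08821; arctan(0.08821) ≈ 5.0409°, so α ≈ 10.0818°.

10.082°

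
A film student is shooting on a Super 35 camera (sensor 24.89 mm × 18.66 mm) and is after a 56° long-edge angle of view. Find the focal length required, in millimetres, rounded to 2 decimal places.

23.41 mm

From α = 2·arctan(w/2f) we get f = w / (2·tan(α/2)).
With w = 24.89 mm and α/2 = 28°, tan(α/2) ≈ 0.53171, so f ≈ 24.89 / 1.06342 ≈ 23.4056 mm.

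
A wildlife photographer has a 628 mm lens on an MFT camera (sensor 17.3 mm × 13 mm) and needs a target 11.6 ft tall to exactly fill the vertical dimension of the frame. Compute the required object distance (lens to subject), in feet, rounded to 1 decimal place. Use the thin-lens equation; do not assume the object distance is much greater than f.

W: 11.6 ft × 304.8 mm/ft = 3535.68 mm.
Magnification m = h/W = dᵢ/dₒ; combined with 1/f = 1/dₒ + 1/dᵢ this gives dₒ = f·(1 + W/h).
dₒ = 628 mm × (1 + 3535.68/13) = 628 × 272.9754 ≈ 171428.536 mm = 171428.536/304.8 ft = 562.43 ft.

562.4 ft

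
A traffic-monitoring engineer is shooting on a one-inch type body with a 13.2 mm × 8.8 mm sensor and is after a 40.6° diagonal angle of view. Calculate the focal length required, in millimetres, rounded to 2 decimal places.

21.44 mm

Sensor diagonal = √(13.2² + 8.8²) = √251.6800 ≈ 15.8644 mm.
From α = 2·arctan(d/2f) we get f = d / (2·tan(α/2)).
With d = 15.8644 mm and α/2 = 20.3°, tan(α/2) ≈ 0.36991, so f ≈ 15.8644 / 0.73982 ≈ 21.4436 mm.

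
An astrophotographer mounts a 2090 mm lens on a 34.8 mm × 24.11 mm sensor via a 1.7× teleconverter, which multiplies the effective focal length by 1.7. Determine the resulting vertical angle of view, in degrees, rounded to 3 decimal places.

Effective focal length f = 2090 × 1.7 = 3553 mm.
α = 2·arctan(24.11 / (2 × 3553)) = 2·arctan(0.00339) ≈ 0.3888°.

0.389°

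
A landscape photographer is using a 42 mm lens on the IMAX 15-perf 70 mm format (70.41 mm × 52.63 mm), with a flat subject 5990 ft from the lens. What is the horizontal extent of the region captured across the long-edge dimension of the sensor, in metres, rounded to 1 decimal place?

dₒ: 5990 ft × 304.8 mm/ft = 1825751.94 mm.
Similar triangles through the lens centre give W/dₒ = w/dᵢ; with 1/f = 1/dₒ + 1/dᵢ this gives W = w·(dₒ − f)/f.
W = 70.41 mm × (1.82575e+06 − 42) / 42 = 70.41 × 43469.2843 ≈ 3060672.309 mm = 3060.67 m.

3060.7 m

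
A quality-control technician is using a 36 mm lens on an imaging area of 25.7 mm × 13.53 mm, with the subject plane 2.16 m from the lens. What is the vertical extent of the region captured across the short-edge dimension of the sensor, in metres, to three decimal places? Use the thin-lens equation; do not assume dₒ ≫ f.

dₒ: 2.16 m = 2160 mm.
Similar triangles through the lens centre give W/dₒ = h/dᵢ; with 1/f = 1/dₒ + 1/dᵢ this gives W = h·(dₒ − f)/f.
W = 13.53 mm × (2160 − 36) / 36 = 13.53 × 59.0000 ≈ 798.270 mm = 0.79827 m.

0.798 m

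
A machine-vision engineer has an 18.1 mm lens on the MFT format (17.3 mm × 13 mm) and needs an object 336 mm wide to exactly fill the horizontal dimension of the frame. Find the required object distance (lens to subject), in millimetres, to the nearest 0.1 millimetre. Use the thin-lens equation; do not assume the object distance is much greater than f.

Magnification m = w/W = dᵢ/dₒ; combined with 1/f = 1/dₒ + 1/dᵢ this gives dₒ = f·(1 + W/w).
dₒ = 18.1 mm × (1 + 336/17.3) = 18.1 × 20.4220 ≈ 369.638 mm.

369.6 mm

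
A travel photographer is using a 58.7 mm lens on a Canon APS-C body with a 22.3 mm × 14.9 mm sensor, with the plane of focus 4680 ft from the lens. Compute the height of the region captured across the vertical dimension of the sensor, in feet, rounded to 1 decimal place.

1187.9 ft

dₒ: 4680 ft × 304.8 mm/ft = 1426463.95 mm.
Similar triangles through the lens centre give W/dₒ = h/dᵢ; with 1/f = 1/dₒ + 1/dᵢ this gives W = h·(dₒ − f)/f.
W = 14.9 mm × (1.42646e+06 − 58.7) / 58.7 = 14.9 × 24299.9192 ≈ 362068.795 mm = 362068.795/304.8 ft = 1187.89 ft.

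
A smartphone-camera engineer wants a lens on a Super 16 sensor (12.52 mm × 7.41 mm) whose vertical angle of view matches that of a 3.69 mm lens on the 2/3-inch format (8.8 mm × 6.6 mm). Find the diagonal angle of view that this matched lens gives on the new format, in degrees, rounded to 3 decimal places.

120.675°

Equal vertical AOV ⇒ f₂ = f₁ · 7.41/6.6 = 3.69 × 1.12273 ≈ 4.1429 mm.
Sensor diagonal = √(12.52² + 7.41²) = √211.6585 ≈ 14.5485 mm.
Diagonal AOV on the new format = 2·arctan(14.5485 / (2 × 4.1429)) = 2·arctan(1.75585) ≈ 120.6748°.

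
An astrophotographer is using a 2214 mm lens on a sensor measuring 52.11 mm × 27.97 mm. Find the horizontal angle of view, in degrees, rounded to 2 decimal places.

Angle of view α = 2·arctan(w/2f) with w = 52.11 mm and f = 2214 mm.
w/2f = 0.01177; arctan(0.01177) ≈ 0.6742°, so α ≈ 1.3485°.

1.35°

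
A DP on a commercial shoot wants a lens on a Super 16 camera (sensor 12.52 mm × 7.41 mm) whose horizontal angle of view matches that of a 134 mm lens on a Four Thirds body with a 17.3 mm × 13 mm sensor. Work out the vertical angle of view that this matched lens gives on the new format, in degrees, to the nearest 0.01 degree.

4.38°

Equal horizontal AOV ⇒ f₂ = f₁ · 12.52/17.3 = 134 × 0.72370 ≈ 96.9757 mm.
Vertical AOV on the new format = 2·arctan(7.41 / (2 × 96.9757)) = 2·arctan(0.03821) ≈ 4.3759°.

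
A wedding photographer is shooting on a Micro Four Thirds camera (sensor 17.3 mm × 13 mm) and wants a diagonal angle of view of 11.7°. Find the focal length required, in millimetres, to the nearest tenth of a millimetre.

105.6 mm

Sensor diagonal = √(17.3² + 13²) = √468.2900 ≈ 21.6400 mm.
From α = 2·arctan(d/2f) we get f = d / (2·tan(α/2)).
With d = 21.6400 mm and α/2 = 5.85°, tan(α/2) ≈ 0.10246, so f ≈ 21.6400 / 0.20492 ≈ 105.6042 mm.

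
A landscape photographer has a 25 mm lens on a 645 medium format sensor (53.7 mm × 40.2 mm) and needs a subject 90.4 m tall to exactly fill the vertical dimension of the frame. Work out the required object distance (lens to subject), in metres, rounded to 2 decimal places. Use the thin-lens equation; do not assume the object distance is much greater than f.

W: 90.4 m = 90400 mm.
Magnification m = h/W = dᵢ/dₒ; combined with 1/f = 1/dₒ + 1/dᵢ this gives dₒ = f·(1 + W/h).
dₒ = 25 mm × (1 + 90400/40.2) = 25 × 2249.7562 ≈ 56243.905 mm = 56.2439 m.

56.24 m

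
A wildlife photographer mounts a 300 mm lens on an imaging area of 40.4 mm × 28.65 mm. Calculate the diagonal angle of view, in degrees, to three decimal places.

Sensor diagonal = √(40.4² + 28.65²) = √2452.9825 ≈ 49.5276 mm.
Angle of view α = 2·arctan(d/2f) with d = 49.5276 mm and f = 300 mm.
d/2f = 0.08255; arctan(0.08255) ≈ 4.7188°, so α ≈ 9.4377°.

9.438°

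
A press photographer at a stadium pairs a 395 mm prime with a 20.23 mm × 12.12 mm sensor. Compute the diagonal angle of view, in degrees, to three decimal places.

3.420°

Sensor diagonal = √(20.23² + 12.12²) = √556.1473 ≈ 23.5828 mm.
Angle of view α = 2·arctan(d/2f) with d = 23.5828 mm and f = 395 mm.
d/2f = 0.02985; arctan(0.02985) ≈ 1.7099°, so α ≈ 3.4197°.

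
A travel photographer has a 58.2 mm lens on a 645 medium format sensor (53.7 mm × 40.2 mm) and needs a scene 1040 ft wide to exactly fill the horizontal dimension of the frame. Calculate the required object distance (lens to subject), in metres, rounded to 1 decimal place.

343.6 m

W: 1040 ft × 304.8 mm/ft = 316991.99 mm.
Magnification m = w/W = dᵢ/dₒ; combined with 1/f = 1/dₒ + 1/dᵢ this gives dₒ = f·(1 + W/w).
dₒ = 58.2 mm × (1 + 316992/53.7) = 58.2 × 5904.0166 ≈ 343613.764 mm = 343.614 m.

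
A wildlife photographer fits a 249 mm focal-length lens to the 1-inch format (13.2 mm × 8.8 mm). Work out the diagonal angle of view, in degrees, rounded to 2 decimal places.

3.65°

Sensor diagonal = √(13.2² + 8.8²) = √251.6800 ≈ 15.8644 mm.
Angle of view α = 2·arctan(d/2f) with d = 15.8644 mm and f = 249 mm.
d/2f = 0.03186; arctan(0.03186) ≈ 1.8246°, so α ≈ 3.6492°.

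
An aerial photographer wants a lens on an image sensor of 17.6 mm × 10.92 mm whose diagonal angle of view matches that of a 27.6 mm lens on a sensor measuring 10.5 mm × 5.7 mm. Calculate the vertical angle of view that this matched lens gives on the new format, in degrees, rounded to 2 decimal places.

13.02°

Sensor diagonal = √(10.5² + 5.7²) = √142.7400 ≈ 11.9474 mm.
Sensor diagonal = √(17.6² + 10.92²) = √429.0064 ≈ 20.7125 mm.
Equal diagonal AOV ⇒ f₂ = f₁ · 20.7125/11.9474 = 27.6 × 1.73364 ≈ 47.8485 mm.
Vertical AOV on the new format = 2·arctan(10.92 / (2 × 47.8485)) = 2·arctan(0.11411) ≈ 13.0198°.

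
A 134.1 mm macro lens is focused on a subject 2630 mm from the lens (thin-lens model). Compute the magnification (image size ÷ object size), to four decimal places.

Thin lens: 1/f = 1/dₒ + 1/dᵢ → 1/dᵢ = 1/134.1 − 1/2630 = 0.0070769 mm⁻¹, so dᵢ ≈ 141.3049 mm.
Magnification m = dᵢ/dₒ = 141.3049/2630 ≈ 0.05373.

0.0537×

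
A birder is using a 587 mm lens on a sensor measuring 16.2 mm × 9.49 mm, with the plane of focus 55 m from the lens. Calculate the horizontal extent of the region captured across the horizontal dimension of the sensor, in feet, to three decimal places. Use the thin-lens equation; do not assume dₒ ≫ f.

4.927 ft

dₒ: 55 m = 55000 mm.
Similar triangles through the lens centre give W/dₒ = w/dᵢ; with 1/f = 1/dₒ + 1/dᵢ this gives W = w·(dₒ − f)/f.
W = 16.2 mm × (55000 − 587) / 587 = 16.2 × 92.6968 ≈ 1501.688 mm = 1501.688/304.8 ft = 4.9268 ft.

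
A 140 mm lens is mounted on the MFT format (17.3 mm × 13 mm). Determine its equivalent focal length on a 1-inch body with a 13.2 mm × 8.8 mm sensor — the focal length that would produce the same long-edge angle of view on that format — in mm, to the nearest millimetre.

107 mm

Equal angle of view means equal width/f ratio, so f₂ = f₁ · (width₂/width₁) = 140 × 13.2/17.3.
f₂ = 140 × 0.76301 ≈ 106.821 mm.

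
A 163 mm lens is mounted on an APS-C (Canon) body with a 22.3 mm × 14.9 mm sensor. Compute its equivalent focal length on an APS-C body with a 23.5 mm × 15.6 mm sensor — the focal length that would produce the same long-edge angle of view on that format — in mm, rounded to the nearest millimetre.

Equal angle of view means equal width/f ratio, so f₂ = f₁ · (width₂/width₁) = 163 × 23.5/22.3.
f₂ = 163 × 1.05381 ≈ 171.771 mm.

172 mm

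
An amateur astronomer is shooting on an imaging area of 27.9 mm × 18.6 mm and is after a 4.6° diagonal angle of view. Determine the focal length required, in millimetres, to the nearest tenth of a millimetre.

417.4 mm

Sensor diagonal = √(27.9² + 18.6²) = √1124.3700 ≈ 33.5316 mm.
From α = 2·arctan(d/2f) we get f = d / (2·tan(α/2)).
With d = 33.5316 mm and α/2 = 2.3°, tan(α/2) ≈ 0.04016, so f ≈ 33.5316 / 0.08033 ≈ 417.4323 mm.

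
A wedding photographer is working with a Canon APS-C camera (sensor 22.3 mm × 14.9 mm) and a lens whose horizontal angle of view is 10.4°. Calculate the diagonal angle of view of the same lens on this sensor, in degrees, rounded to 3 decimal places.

From the horizontal AOV: f = 22.3 / (2·tan(5.2°)) = 22.3 / 0.18201 ≈ 122.5179 mm.
Sensor diagonal = √(22.3² + 14.9²) = √719.3000 ≈ 26.8198 mm.
Diagonal AOV = 2·arctan(26.8198 / (2 × 122.5179)) = 2·arctan(0.10945) ≈ 12.4926°.

12.493°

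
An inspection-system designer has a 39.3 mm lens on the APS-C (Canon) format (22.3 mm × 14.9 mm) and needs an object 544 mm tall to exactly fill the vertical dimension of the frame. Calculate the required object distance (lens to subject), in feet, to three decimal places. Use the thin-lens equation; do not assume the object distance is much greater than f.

Magnification m = h/W = dᵢ/dₒ; combined with 1/f = 1/dₒ + 1/dᵢ this gives dₒ = f·(1 + W/h).
dₒ = 39.3 mm × (1 + 544/14.9) = 39.3 × 37.5101 ≈ 1474.146 mm = 1474.146/304.8 ft = 4.83644 ft.

4.836 ft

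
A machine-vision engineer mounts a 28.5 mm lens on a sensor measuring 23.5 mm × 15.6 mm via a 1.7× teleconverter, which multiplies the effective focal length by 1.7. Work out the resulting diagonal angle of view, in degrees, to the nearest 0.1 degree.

32.5°

Effective focal length f = 28.5 × 1.7 = 48.45 mm.
Sensor diagonal = √(23.5² + 15.6²) = √795.6100 ≈ 28.2066 mm.
α = 2·arctan(28.207 / (2 × 48.45)) = 2·arctan(0.29109) ≈ 32.4594°.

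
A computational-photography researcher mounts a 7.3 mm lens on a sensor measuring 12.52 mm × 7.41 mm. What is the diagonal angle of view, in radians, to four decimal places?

Sensor diagonal = √(12.52² + 7.41²) = √211.6585 ≈ 14.5485 mm.
Angle of view α = 2·arctan(d/2f) with d = 14.5485 mm and f = 7.3 mm.
d/2f = 0.99647; arctan(0.99647) ≈ 0.7836 rad, so α ≈ 1.5673 rad.

1.5673 rad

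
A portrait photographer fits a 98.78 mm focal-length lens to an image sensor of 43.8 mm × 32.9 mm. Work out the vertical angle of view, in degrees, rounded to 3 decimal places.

18.910°

Angle of view α = 2·arctan(h/2f) with h = 32.9 mm and f = 98.78 mm.
h/2f = 0.16653; arctan(0.16653) ≈ 9.4548°, so α ≈ 18.9096°.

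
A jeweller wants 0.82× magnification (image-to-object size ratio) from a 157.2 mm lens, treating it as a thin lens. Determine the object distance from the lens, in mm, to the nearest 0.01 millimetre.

348.91 mm

With m = dᵢ/dₒ and 1/f = 1/dₒ + 1/dᵢ, substituting dᵢ = m·dₒ gives 1/f = (1 + 1/m)/dₒ, hence dₒ = f·(1 + 1/m).
dₒ = 157.2 × (1 + 1/0.82) = 157.2 × 2.21951 ≈ 348.907 mm.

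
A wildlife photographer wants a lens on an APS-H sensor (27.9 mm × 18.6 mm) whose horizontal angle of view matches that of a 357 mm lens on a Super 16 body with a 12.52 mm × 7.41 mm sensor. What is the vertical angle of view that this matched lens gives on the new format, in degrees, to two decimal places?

Equal horizontal AOV ⇒ f₂ = f₁ · 27.9/12.52 = 357 × 2.22843 ≈ 795.5511 mm.
Vertical AOV on the new format = 2·arctan(18.6 / (2 × 795.5511)) = 2·arctan(0.01169) ≈ 1.3395°.

1.34°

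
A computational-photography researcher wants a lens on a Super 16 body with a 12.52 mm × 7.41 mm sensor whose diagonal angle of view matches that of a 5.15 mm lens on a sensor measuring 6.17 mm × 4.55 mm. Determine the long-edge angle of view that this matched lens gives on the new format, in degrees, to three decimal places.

65.281°

Sensor diagonal = √(6.17² + 4.55²) = √58.7714 ≈ 7.6663 mm.
Sensor diagonal = √(12.52² + 7.41²) = √211.6585 ≈ 14.5485 mm.
Equal diagonal AOV ⇒ f₂ = f₁ · 14.5485/7.6663 = 5.15 × 1.89773 ≈ 9.7733 mm.
Long-edge AOV on the new format = 2·arctan(12.52 / (2 × 9.7733)) = 2·arctan(0.64052) ≈ 65.2807°.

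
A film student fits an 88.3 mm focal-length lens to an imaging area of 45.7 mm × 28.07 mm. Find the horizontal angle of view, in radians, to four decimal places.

Angle of view α = 2·arctan(w/2f) with w = 45.7 mm and f = 88.3 mm.
w/2f = 0.25878; arctan(0.25878) ≈ 0.2532 rad, so α ≈ 0.5064 rad.

0.5064 rad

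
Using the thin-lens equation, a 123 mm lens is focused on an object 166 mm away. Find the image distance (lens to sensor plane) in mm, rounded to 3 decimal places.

1/dᵢ = 1/f − 1/dₒ = 1/123 − 1/166 = 0.0021060 mm⁻¹.
dᵢ = 1/0.0021060 ≈ 474.8372 mm.

474.837 mm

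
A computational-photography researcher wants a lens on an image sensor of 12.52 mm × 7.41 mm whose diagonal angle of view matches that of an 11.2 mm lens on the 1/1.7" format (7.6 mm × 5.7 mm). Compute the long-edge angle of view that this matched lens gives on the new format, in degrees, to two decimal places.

Sensor diagonal = √(7.6² + 5.7²) = √90.2500 ≈ 9.5000 mm.
Sensor diagonal = √(12.52² + 7.41²) = √211.6585 ≈ 14.5485 mm.
Equal diagonal AOV ⇒ f₂ = f₁ · 14.5485/9.5000 = 11.2 × 1.53142 ≈ 17.1519 mm.
Long-edge AOV on the new format = 2·arctan(12.52 / (2 × 17.1519)) = 2·arctan(0.36497) ≈ 40.1015°.

40.10°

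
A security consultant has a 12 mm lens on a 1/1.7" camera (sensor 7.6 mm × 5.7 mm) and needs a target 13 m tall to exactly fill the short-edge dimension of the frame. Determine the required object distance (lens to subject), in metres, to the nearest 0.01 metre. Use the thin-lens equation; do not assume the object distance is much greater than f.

W: 13 m = 13000 mm.
Magnification m = h/W = dᵢ/dₒ; combined with 1/f = 1/dₒ + 1/dᵢ this gives dₒ = f·(1 + W/h).
dₒ = 12 mm × (1 + 13000/5.7) = 12 × 2281.7018 ≈ 27380.421 mm = 27.3804 m.

27.38 m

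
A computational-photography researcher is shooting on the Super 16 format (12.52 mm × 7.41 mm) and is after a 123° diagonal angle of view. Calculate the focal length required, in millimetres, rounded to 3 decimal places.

Sensor diagonal = √(12.52² + 7.41²) = √211.6585 ≈ 14.5485 mm.
From α = 2·arctan(d/2f) we get f = d / (2·tan(α/2)).
With d = 14.5485 mm and α/2 = 61.5°, tan(α/2) ≈ 1.84177, so f ≈ 14.5485 / 3.68354 ≈ 3.9496 mm.

3.950 mm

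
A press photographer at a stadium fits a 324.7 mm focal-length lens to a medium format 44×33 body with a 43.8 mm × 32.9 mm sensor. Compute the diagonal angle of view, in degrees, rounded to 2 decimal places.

Sensor diagonal = √(43.8² + 32.9²) = √3000.8500 ≈ 54.7800 mm.
Angle of view α = 2·arctan(d/2f) with d = 54.7800 mm and f = 324.7 mm.
d/2f = 0.08435; arctan(0.08435) ≈ 4.8218°, so α ≈ 9.6435°.

9.64°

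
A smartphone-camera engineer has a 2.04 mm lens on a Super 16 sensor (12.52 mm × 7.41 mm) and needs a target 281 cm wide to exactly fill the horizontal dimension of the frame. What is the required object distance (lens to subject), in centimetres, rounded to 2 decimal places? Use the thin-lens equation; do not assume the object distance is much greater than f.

W: 281 cm = 2810 mm.
Magnification m = w/W = dᵢ/dₒ; combined with 1/f = 1/dₒ + 1/dᵢ this gives dₒ = f·(1 + W/w).
dₒ = 2.04 mm × (1 + 2810/12.52) = 2.04 × 225.4409 ≈ 459.899 mm = 45.9899 cm.

45.99 cm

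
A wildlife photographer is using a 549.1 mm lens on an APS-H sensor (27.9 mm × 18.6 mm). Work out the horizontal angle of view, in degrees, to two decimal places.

2.91°

Angle of view α = 2·arctan(w/2f) with w = 27.9 mm and f = 549.1 mm.
w/2f = 0.02541; arctan(0.02541) ≈ 1.4553°, so α ≈ 2.9106°.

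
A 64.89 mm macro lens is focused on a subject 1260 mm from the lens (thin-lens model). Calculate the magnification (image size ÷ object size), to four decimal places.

0.0543×

Thin lens: 1/f = 1/dₒ + 1/dᵢ → 1/dᵢ = 1/64.89 − 1/1260 = 0.0146170 mm⁻¹, so dᵢ ≈ 68.4133 mm.
Magnification m = dᵢ/dₒ = 68.4133/1260 ≈ 0.05430.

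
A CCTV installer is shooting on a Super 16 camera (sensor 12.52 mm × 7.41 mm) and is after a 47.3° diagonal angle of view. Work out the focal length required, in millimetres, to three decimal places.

16.611 mm

Sensor diagonal = √(12.52² + 7.41²) = √211.6585 ≈ 14.5485 mm.
From α = 2·arctan(d/2f) we get f = d / (2·tan(α/2)).
With d = 14.5485 mm and α/2 = 23.65°, tan(α/2) ≈ 0.43793, so f ≈ 14.5485 / 0.87586 ≈ 16.6106 mm.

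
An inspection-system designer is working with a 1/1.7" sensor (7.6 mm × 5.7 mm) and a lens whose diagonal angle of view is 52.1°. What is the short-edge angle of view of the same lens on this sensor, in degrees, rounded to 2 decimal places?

Sensor diagonal = √(7.6² + 5.7²) = √90.2500 ≈ 9.5000 mm.
From the diagonal AOV: f = 9.5000 / (2·tan(26.05°)) = 9.5000 / 0.97763 ≈ 9.7174 mm.
Short-edge AOV = 2·arctan(5.7 / (2 × 9.7174)) = 2·arctan(0.29329) ≈ 32.6916°.

32.69°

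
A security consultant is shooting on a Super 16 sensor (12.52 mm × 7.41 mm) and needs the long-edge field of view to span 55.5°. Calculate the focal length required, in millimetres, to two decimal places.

11.90 mm

From α = 2·arctan(w/2f) we get f = w / (2·tan(α/2)).
With w = 12.52 mm and α/2 = 27.75°, tan(α/2) ≈ 0.52613, so f ≈ 12.52 / 1.05225 ≈ 11.8983 mm.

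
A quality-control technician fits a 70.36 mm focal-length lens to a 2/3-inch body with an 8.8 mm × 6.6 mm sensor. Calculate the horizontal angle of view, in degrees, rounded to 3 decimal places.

Angle of view α = 2·arctan(w/2f) with w = 8.8 mm and f = 70.36 mm.
w/2f = 0.06254; arctan(0.06254) ≈ 3.5784°, so α ≈ 7.1567°.

7.157°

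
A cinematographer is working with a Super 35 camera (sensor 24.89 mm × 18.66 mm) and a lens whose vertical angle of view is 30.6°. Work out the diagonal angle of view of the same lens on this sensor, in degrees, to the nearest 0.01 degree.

From the vertical AOV: f = 18.66 / (2·tan(15.3°)) = 18.66 / 0.54714 ≈ 34.1047 mm.
Sensor diagonal = √(24.89² + 18.66²) = √967.7077 ≈ 31.1080 mm.
Diagonal AOV = 2·arctan(31.1080 / (2 × 34.1047)) = 2·arctan(0.45607) ≈ 49.0322°.

49.03°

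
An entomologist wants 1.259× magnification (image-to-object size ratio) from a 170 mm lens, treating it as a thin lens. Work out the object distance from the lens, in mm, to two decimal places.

With m = dᵢ/dₒ and 1/f = 1/dₒ + 1/dᵢ, substituting dᵢ = m·dₒ gives 1/f = (1 + 1/m)/dₒ, hence dₒ = f·(1 + 1/m).
dₒ = 170 × (1 + 1/1.259) = 170 × 1.79428 ≈ 305.028 mm.

305.03 mm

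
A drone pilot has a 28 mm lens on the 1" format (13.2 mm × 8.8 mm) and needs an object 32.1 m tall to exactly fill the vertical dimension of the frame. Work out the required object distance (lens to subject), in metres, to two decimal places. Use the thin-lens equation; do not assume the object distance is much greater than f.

W: 32.1 m = 32100 mm.
Magnification m = h/W = dᵢ/dₒ; combined with 1/f = 1/dₒ + 1/dᵢ this gives dₒ = f·(1 + W/h).
dₒ = 28 mm × (1 + 32100/8.8) = 28 × 3648.7273 ≈ 102164.364 mm = 102.164 m.

102.16 m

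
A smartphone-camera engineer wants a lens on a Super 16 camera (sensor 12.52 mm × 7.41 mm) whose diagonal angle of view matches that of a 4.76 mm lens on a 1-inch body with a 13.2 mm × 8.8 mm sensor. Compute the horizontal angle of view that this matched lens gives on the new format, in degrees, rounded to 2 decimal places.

Sensor diagonal = √(13.2² + 8.8²) = √251.6800 ≈ 15.8644 mm.
Sensor diagonal = √(12.52² + 7.41²) = √211.6585 ≈ 14.5485 mm.
Equal diagonal AOV ⇒ f₂ = f₁ · 14.5485/15.8644 = 4.76 × 0.91705 ≈ 4.3652 mm.
Horizontal AOV on the new format = 2·arctan(12.52 / (2 × 4.3652)) = 2·arctan(1.43408) ≈ 110.2231°.

110.22°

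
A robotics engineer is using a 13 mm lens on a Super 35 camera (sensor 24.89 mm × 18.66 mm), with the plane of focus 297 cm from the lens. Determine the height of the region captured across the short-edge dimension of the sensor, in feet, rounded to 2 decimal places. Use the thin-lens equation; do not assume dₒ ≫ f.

13.93 ft

dₒ: 297 cm = 2970 mm.
Similar triangles through the lens centre give W/dₒ = h/dᵢ; with 1/f = 1/dₒ + 1/dᵢ this gives W = h·(dₒ − f)/f.
W = 18.66 mm × (2970 − 13) / 13 = 18.66 × 227.4615 ≈ 4244.432 mm = 4244.432/304.8 ft = 13.9253 ft.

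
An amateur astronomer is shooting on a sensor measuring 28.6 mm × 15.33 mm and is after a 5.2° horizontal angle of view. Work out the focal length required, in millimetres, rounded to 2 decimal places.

From α = 2·arctan(w/2f) we get f = w / (2·tan(α/2)).
With w = 28.6 mm and α/2 = 2.6°, tan(α/2) ≈ 0.04541, so f ≈ 28.6 / 0.09082 ≈ 314.9105 mm.

314.91 mm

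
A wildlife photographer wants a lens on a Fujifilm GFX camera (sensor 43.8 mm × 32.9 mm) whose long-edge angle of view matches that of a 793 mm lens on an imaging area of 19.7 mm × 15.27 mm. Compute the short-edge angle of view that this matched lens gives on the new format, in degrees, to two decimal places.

Equal long-edge AOV ⇒ f₂ = f₁ · 43.8/19.7 = 793 × 2.22335 ≈ 1763.1168 mm.
Short-edge AOV on the new format = 2·arctan(32.9 / (2 × 1763.1168)) = 2·arctan(0.00933) ≈ 1.0691°.

1.07°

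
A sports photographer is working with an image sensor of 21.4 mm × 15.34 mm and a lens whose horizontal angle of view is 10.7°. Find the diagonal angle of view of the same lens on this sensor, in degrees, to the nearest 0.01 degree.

13.15°

From the horizontal AOV: f = 21.4 / (2·tan(5.35°)) = 21.4 / 0.18729 ≈ 114.2583 mm.
Sensor diagonal = √(21.4² + 15.34²) = √693.2756 ≈ 26.3301 mm.
Diagonal AOV = 2·arctan(26.3301 / (2 × 114.2583)) = 2·arctan(0.11522) ≈ 13.1455°.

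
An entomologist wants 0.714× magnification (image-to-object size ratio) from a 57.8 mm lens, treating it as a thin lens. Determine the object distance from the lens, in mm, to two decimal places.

138.75 mm

With m = dᵢ/dₒ and 1/f = 1/dₒ + 1/dᵢ, substituting dᵢ = m·dₒ gives 1/f = (1 + 1/m)/dₒ, hence dₒ = f·(1 + 1/m).
dₒ = 57.8 × (1 + 1/0.714) = 57.8 × 2.40056 ≈ 138.752 mm.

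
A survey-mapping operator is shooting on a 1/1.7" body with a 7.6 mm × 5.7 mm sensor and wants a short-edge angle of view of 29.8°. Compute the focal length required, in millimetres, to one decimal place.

From α = 2·arctan(h/2f) we get f = h / (2·tan(α/2)).
With h = 5.7 mm and α/2 = 14.9°, tan(α/2) ≈ 0.26608, so f ≈ 5.7 / 0.53216 ≈ 10.7111 mm.

10.7 mm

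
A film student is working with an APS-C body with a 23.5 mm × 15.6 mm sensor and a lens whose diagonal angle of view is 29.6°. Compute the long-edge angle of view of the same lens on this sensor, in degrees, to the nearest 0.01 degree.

Sensor diagonal = √(23.5² + 15.6²) = √795.6100 ≈ 28.2066 mm.
From the diagonal AOV: f = 28.2066 / (2·tan(14.8°)) = 28.2066 / 0.52842 ≈ 53.3788 mm.
Long-edge AOV = 2·arctan(23.5 / (2 × 53.3788)) = 2·arctan(0.22012) ≈ 24.8285°.

24.83°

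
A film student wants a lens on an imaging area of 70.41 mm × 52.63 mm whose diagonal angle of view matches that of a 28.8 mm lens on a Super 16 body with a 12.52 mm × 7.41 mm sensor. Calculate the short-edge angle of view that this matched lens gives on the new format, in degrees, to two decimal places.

17.20°

Sensor diagonal = √(12.52² + 7.41²) = √211.6585 ≈ 14.5485 mm.
Sensor diagonal = √(70.41² + 52.63²) = √7727.4850 ≈ 87.9061 mm.
Equal diagonal AOV ⇒ f₂ = f₁ · 87.9061/14.5485 = 28.8 × 6.04229 ≈ 174.0178 mm.
Short-edge AOV on the new format = 2·arctan(52.63 / (2 × 174.0178)) = 2·arctan(0.15122) ≈ 17.1982°.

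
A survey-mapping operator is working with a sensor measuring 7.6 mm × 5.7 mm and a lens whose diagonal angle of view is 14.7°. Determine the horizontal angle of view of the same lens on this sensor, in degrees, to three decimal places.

11.783°

Sensor diagonal = √(7.6² + 5.7²) = √90.2500 ≈ 9.5000 mm.
From the diagonal AOV: f = 9.5000 / (2·tan(7.35°)) = 9.5000 / 0.25798 ≈ 36.8245 mm.
Horizontal AOV = 2·arctan(7.6 / (2 × 36.8245)) = 2·arctan(0.10319) ≈ 11.7832°.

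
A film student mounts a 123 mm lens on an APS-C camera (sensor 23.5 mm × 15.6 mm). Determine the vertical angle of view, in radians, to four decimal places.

Angle of view α = 2·arctan(h/2f) with h = 15.6 mm and f = 123 mm.
h/2f = 0.06341; arctan(0.06341) ≈ 0.0633 rad, so α ≈ 0.1267 rad.

0.1267 rad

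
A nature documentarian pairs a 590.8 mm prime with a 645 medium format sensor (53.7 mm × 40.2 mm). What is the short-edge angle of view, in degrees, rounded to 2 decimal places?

Angle of view α = 2·arctan(h/2f) with h = 40.2 mm and f = 590.8 mm.
h/2f = 0.03402; arctan(0.03402) ≈ 1.9485°, so α ≈ 3.8971°.

3.90°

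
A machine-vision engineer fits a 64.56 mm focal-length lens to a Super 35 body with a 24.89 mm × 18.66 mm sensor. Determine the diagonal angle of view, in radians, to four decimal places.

0.4728 rad

Sensor diagonal = √(24.89² + 18.66²) = √967.7077 ≈ 31.1080 mm.
Angle of view α = 2·arctan(d/2f) with d = 31.1080 mm and f = 64.56 mm.
d/2f = 0.24092; arctan(0.24092) ≈ 0.2364 rad, so α ≈ 0.4728 rad.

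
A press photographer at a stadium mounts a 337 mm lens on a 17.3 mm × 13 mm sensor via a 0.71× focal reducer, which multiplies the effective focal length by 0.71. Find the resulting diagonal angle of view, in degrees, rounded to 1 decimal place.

5.2°

Effective focal length f = 337 × 0.71 = 239.27 mm.
Sensor diagonal = √(17.3² + 13²) = √468.2900 ≈ 21.6400 mm.
α = 2·arctan(21.640 / (2 × 239.27)) = 2·arctan(0.04522) ≈ 5.1784°.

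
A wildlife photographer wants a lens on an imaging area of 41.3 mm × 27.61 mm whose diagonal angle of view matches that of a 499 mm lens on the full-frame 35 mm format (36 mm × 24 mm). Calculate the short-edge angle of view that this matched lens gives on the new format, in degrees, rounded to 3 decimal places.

2.760°

Sensor diagonal = √(36² + 24²) = √1872.0000 ≈ 43.2666 mm.
Sensor diagonal = √(41.3² + 27.61²) = √2468.0021 ≈ 49.6790 mm.
Equal diagonal AOV ⇒ f₂ = f₁ · 49.6790/43.2666 = 499 × 1.14821 ≈ 572.9548 mm.
Short-edge AOV on the new format = 2·arctan(27.61 / (2 × 572.9548)) = 2·arctan(0.02409) ≈ 2.7605°.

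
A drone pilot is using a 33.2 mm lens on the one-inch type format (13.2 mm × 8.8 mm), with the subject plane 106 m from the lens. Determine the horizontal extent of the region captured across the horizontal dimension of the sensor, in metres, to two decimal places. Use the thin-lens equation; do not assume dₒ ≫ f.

42.13 m

dₒ: 106 m = 106000 mm.
Similar triangles through the lens centre give W/dₒ = w/dᵢ; with 1/f = 1/dₒ + 1/dᵢ this gives W = w·(dₒ − f)/f.
W = 13.2 mm × (106000 − 33.2) / 33.2 = 13.2 × 3191.7711 ≈ 42131.378 mm = 42.1314 m.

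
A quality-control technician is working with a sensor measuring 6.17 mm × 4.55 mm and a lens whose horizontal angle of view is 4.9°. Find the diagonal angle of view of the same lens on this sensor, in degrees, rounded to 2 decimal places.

From the horizontal AOV: f = 6.17 / (2·tan(2.45°)) = 6.17 / 0.08557 ≈ 72.1019 mm.
Sensor diagonal = √(6.17² + 4.55²) = √58.7714 ≈ 7.6663 mm.
Diagonal AOV = 2·arctan(7.6663 / (2 × 72.1019)) = 2·arctan(0.05316) ≈ 6.0863°.

6.09°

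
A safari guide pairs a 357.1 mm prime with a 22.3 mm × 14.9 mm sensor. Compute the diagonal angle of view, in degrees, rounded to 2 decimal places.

4.30°

Sensor diagonal = √(22.3² + 14.9²) = √719.3000 ≈ 26.8198 mm.
Angle of view α = 2·arctan(d/2f) with d = 26.8198 mm and f = 357.1 mm.
d/2f = 0.03755; arctan(0.03755) ≈ 2.1506°, so α ≈ 4.3011°.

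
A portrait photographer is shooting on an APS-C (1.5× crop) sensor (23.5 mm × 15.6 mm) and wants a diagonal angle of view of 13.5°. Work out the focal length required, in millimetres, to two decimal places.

Sensor diagonal = √(23.5² + 15.6²) = √795.6100 ≈ 28.2066 mm.
From α = 2·arctan(d/2f) we get f = d / (2·tan(α/2)).
With d = 28.2066 mm and α/2 = 6.75°, tan(α/2) ≈ 0.11836, so f ≈ 28.2066 / 0.23672 ≈ 119.1580 mm.

119.16 mm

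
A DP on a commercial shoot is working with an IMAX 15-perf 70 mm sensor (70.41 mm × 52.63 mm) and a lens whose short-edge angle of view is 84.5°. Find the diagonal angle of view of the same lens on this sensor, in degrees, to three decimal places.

113.220°

From the short-edge AOV: f = 52.63 / (2·tan(42.25°)) = 52.63 / 1.81667 ≈ 28.9706 mm.
Sensor diagonal = √(70.41² + 52.63²) = √7727.4850 ≈ 87.9061 mm.
Diagonal AOV = 2·arctan(87.9061 / (2 × 28.9706)) = 2·arctan(1.51716) ≈ 113.2203°.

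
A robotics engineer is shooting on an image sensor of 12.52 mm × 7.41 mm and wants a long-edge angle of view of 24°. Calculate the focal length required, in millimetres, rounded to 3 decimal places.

From α = 2·arctan(w/2f) we get f = w / (2·tan(α/2)).
With w = 12.52 mm and α/2 = 12°, tan(α/2) ≈ 0.21256, so f ≈ 12.52 / 0.42511 ≈ 29.4510 mm.

29.451 mm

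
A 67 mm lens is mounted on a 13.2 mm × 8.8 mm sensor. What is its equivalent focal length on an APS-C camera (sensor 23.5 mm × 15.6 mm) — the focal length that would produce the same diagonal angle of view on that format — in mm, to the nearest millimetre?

Sensor diagonal = √(13.2² + 8.8²) = √251.6800 ≈ 15.8644 mm.
Sensor diagonal = √(23.5² + 15.6²) = √795.6100 ≈ 28.2066 mm.
Equal angle of view means equal diagonal/f ratio, so f₂ = f₁ · (diagonal₂/diagonal₁) = 67 × 28.2066/15.8644.
f₂ = 67 × 1.77798 ≈ 119.124 mm.

119 mm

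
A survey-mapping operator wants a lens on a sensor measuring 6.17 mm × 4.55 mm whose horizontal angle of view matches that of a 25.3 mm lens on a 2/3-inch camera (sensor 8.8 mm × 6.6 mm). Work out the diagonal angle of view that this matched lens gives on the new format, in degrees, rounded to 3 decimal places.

24.387°

Equal horizontal AOV ⇒ f₂ = f₁ · 6.17/8.8 = 25.3 × 0.70114 ≈ 17.7387 mm.
Sensor diagonal = √(6.17² + 4.55²) = √58.7714 ≈ 7.6663 mm.
Diagonal AOV on the new format = 2·arctan(7.6663 / (2 × 17.7387)) = 2·arctan(0.21609) ≈ 24.3869°.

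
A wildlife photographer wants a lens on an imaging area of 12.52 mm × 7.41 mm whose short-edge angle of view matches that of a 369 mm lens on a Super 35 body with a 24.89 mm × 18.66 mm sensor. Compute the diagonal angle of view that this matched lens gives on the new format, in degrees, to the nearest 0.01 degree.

5.68°

Equal short-edge AOV ⇒ f₂ = f₁ · 7.41/18.66 = 369 × 0.39711 ≈ 146.5322 mm.
Sensor diagonal = √(12.52² + 7.41²) = √211.6585 ≈ 14.5485 mm.
Diagonal AOV on the new format = 2·arctan(14.5485 / (2 × 146.5322)) = 2·arctan(0.04964) ≈ 5.6840°.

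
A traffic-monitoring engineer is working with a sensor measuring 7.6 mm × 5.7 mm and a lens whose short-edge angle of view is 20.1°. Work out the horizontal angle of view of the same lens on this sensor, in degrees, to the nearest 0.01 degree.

26.59°

From the short-edge AOV: f = 5.7 / (2·tan(10.05°)) = 5.7 / 0.35445 ≈ 16.0811 mm.
Horizontal AOV = 2·arctan(7.6 / (2 × 16.0811)) = 2·arctan(0.23630) ≈ 26.5905°.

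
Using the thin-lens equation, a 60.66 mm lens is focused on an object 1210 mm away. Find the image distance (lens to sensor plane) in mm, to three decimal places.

1/dᵢ = 1/f − 1/dₒ = 1/60.66 − 1/1210 = 0.0156589 mm⁻¹.
dᵢ = 1/0.0156589 ≈ 63.8615 mm.

63.862 mm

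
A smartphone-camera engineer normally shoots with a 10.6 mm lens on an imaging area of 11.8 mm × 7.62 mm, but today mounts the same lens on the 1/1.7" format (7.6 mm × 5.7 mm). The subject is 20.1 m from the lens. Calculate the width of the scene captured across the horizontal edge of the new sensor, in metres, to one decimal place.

The focal length stays 10.6 mm; the relevant sensor dimension is now w = 7.6 mm. Object distance dₒ = 20.1 m = 20100 mm.
Thin-lens field width W = w·(dₒ − f)/f = 7.6 × (20100 − 10.6)/10.6 ≈ 14403.721 mm = 14.4037 m.

14.4 m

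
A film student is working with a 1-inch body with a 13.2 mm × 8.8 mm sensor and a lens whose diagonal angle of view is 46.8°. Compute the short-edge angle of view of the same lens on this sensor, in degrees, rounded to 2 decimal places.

Sensor diagonal = √(13.2² + 8.8²) = √251.6800 ≈ 15.8644 mm.
From the diagonal AOV: f = 15.8644 / (2·tan(23.4°)) = 15.8644 / 0.86548 ≈ 18.3303 mm.
Short-edge AOV = 2·arctan(8.8 / (2 × 18.3303)) = 2·arctan(0.24004) ≈ 26.9958°.

27.00°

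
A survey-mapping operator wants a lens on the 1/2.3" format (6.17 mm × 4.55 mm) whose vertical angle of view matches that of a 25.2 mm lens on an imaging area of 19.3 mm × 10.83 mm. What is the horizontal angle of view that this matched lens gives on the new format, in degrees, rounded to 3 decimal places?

Equal vertical AOV ⇒ f₂ = f₁ · 4.55/10.83 = 25.2 × 0.42013 ≈ 10.5873 mm.
Horizontal AOV on the new format = 2·arctan(6.17 / (2 × 10.5873)) = 2·arctan(0.29139) ≈ 32.4910°.

32.491°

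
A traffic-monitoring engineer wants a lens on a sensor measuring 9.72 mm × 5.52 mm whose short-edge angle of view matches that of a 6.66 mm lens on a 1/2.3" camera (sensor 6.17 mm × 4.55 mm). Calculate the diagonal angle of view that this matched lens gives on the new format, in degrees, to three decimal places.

69.345°

Equal short-edge AOV ⇒ f₂ = f₁ · 5.52/4.55 = 6.66 × 1.21319 ≈ 8.0798 mm.
Sensor diagonal = √(9.72² + 5.52²) = √124.9488 ≈ 11.1780 mm.
Diagonal AOV on the new format = 2·arctan(11.1780 / (2 × 8.0798)) = 2·arctan(0.69173) ≈ 69.3452°.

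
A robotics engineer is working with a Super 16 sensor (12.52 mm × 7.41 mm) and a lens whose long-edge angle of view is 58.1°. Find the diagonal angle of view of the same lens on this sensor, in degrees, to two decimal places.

From the long-edge AOV: f = 12.52 / (2·tan(29.05°)) = 12.52 / 1.11090 ≈ 11.2701 mm.
Sensor diagonal = √(12.52² + 7.41²) = √211.6585 ≈ 14.5485 mm.
Diagonal AOV = 2·arctan(14.5485 / (2 × 11.2701)) = 2·arctan(0.64544) ≈ 65.6800°.

65.68°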